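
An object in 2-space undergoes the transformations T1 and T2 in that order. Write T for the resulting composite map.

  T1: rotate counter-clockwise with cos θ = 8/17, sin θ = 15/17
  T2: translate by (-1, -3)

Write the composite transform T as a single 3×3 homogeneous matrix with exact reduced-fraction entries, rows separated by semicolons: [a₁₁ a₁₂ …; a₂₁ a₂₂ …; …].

T = [8/17 -15/17 -1; 15/17 8/17 -3; 0 0 1]

T1 = [8/17 -15/17 0; 15/17 8/17 0; 0 0 1]
T2·T1 = [8/17 -15/17 -1; 15/17 8/17 -3; 0 0 1]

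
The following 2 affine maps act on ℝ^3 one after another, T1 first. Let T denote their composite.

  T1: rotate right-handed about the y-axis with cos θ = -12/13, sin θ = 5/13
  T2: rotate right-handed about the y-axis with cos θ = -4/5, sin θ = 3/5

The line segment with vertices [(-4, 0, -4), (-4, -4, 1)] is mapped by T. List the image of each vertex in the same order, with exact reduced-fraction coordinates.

T1 rotate right-handed about the y-axis with cos θ = -12/13, sin θ = 5/13: (-4, 0, -4) → (28/13, 0, 68/13); (-4, -4, 1) → (53/13, -4, 8/13)
T2 rotate right-handed about the y-axis with cos θ = -4/5, sin θ = 3/5: (28/13, 0, 68/13) → (92/65, 0, -356/65); (53/13, -4, 8/13) → (-188/65, -4, -191/65)

image vertices: (92/65, 0, -356/65), (-188/65, -4, -191/65)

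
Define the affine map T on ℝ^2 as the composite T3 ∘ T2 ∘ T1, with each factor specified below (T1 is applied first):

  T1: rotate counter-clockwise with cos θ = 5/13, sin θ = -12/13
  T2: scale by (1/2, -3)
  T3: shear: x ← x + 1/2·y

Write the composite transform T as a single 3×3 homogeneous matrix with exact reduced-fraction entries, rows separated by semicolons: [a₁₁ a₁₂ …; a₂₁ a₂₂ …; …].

T1 = [5/13 12/13 0; -12/13 5/13 0; 0 0 1]
T2·T1 = [5/26 6/13 0; 36/13 -15/13 0; 0 0 1]
T3·…·T1 = [41/26 -3/26 0; 36/13 -15/13 0; 0 0 1]

T = [41/26 -3/26 0; 36/13 -15/13 0; 0 0 1]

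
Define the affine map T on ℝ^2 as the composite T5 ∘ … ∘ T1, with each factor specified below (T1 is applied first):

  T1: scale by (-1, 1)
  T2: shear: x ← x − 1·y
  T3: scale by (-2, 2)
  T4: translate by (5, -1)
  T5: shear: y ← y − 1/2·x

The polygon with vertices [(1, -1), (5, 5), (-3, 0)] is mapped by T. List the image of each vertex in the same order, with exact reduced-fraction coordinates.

image vertices: (5, -11/2), (25, -7/2), (-1, -1/2)

T1 scale by (-1, 1): (1, -1) → (-1, -1); (5, 5) → (-5, 5); (-3, 0) → (3, 0)
T2 shear: x ← x − 1·y: (-1, -1) → (0, -1); (-5, 5) → (-10, 5); (3, 0) → (3, 0)
T3 scale by (-2, 2): (0, -1) → (0, -2); (-10, 5) → (20, 10); (3, 0) → (-6, 0)
T4 translate by (5, -1): (0, -2) → (5, -3); (20, 10) → (25, 9); (-6, 0) → (-1, -1)
T5 shear: y ← y − 1/2·x: (5, -3) → (5, -11/2); (25, 9) → (25, -7/2); (-1, -1) → (-1, -1/2)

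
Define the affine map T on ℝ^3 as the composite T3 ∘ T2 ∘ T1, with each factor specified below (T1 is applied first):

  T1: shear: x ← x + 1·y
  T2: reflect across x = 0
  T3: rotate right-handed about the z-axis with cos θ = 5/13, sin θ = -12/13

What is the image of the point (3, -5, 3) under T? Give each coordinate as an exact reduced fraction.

T1 shear: x ← x + 1·y: (3, -5, 3) → (-2, -5, 3)
T2 reflect across x = 0: (-2, -5, 3) → (2, -5, 3)
T3 rotate right-handed about the z-axis with cos θ = 5/13, sin θ = -12/13: (2, -5, 3) → (-50/13, -49/13, 3)

T(p) = (-50/13, -49/13, 3)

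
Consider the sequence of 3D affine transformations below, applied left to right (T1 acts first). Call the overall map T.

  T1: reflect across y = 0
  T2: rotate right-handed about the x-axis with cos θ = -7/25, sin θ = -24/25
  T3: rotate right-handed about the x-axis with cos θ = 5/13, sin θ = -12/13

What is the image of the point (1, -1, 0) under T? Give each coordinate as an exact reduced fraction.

T(p) = (1, -323/325, -36/325)

T1 reflect across y = 0: (1, -1, 0) → (1, 1, 0)
T2 rotate right-handed about the x-axis with cos θ = -7/25, sin θ = -24/25: (1, 1, 0) → (1, -7/25, -24/25)
T3 rotate right-handed about the x-axis with cos θ = 5/13, sin θ = -12/13: (1, -7/25, -24/25) → (1, -323/325, -36/325)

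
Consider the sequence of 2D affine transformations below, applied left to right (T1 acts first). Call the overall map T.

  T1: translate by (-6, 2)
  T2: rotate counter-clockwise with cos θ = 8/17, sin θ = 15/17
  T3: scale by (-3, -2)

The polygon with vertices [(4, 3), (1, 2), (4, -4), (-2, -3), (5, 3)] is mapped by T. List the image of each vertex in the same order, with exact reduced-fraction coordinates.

T1 translate by (-6, 2): (4, 3) → (-2, 5); (1, 2) → (-5, 4); (4, -4) → (-2, -2); (-2, -3) → (-8, -1); (5, 3) → (-1, 5)
T2 rotate counter-clockwise with cos θ = 8/17, sin θ = 15/17: (-2, 5) → (-91/17, 10/17); (-5, 4) → (-100/17, -43/17); (-2, -2) → (14/17, -46/17); (-8, -1) → (-49/17, -128/17); (-1, 5) → (-83/17, 25/17)
T3 scale by (-3, -2): (-91/17, 10/17) → (273/17, -20/17); (-100/17, -43/17) → (300/17, 86/17); (14/17, -46/17) → (-42/17, 92/17); (-49/17, -128/17) → (147/17, 256/17); (-83/17, 25/17) → (249/17, -50/17)

image vertices: (273/17, -20/17), (300/17, 86/17), (-42/17, 92/17), (147/17, 256/17), (249/17, -50/17)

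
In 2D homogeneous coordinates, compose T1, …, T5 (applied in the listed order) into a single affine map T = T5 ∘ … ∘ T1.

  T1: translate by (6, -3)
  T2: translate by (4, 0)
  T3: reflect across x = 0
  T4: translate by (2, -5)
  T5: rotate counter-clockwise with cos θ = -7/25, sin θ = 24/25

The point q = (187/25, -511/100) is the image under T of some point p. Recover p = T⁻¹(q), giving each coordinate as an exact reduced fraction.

p = (-1, 9/4)

T1 = [1 0 6; 0 1 -3; 0 0 1]
T2·T1 = [1 0 10; 0 1 -3; 0 0 1]
T3·…·T1 = [-1 0 -10; 0 1 -3; 0 0 1]
T4·…·T1 = [-1 0 -8; 0 1 -8; 0 0 1]
T5·…·T1 = [7/25 -24/25 248/25; -24/25 -7/25 -136/25; 0 0 1]
det M = -1; M⁻¹ = [7/25 -24/25 -8; -24/25 -7/25 8; 0 0 1]
M⁻¹ · (187/25, -511/100)ᵀ = (-1, 9/4)ᵀ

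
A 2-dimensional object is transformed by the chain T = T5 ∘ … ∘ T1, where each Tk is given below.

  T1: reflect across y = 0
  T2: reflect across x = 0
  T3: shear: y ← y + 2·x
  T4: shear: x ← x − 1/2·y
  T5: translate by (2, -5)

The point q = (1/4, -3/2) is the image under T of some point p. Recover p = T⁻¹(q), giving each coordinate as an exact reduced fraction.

T1 = [1 0 0; 0 -1 0; 0 0 1]
T2·T1 = [-1 0 0; 0 -1 0; 0 0 1]
T3·…·T1 = [-1 0 0; -2 -1 0; 0 0 1]
T4·…·T1 = [0 1/2 0; -2 -1 0; 0 0 1]
T5·…·T1 = [0 1/2 2; -2 -1 -5; 0 0 1]
det M = 1; M⁻¹ = [-1 -1/2 -1/2; 2 0 -4; 0 0 1]
M⁻¹ · (1/4, -3/2)ᵀ = (0, -7/2)ᵀ

p = (0, -7/2)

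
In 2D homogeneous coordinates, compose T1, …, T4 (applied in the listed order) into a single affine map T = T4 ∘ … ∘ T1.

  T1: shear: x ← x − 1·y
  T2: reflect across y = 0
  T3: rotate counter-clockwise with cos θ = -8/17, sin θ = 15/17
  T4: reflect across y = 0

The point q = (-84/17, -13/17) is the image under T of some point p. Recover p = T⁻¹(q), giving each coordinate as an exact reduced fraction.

p = (-1, -4)

T1 = [1 -1 0; 0 1 0; 0 0 1]
T2·T1 = [1 -1 0; 0 -1 0; 0 0 1]
T3·…·T1 = [-8/17 23/17 0; 15/17 -7/17 0; 0 0 1]
T4·…·T1 = [-8/17 23/17 0; -15/17 7/17 0; 0 0 1]
det M = 1; M⁻¹ = [7/17 -23/17 0; 15/17 -8/17 0; 0 0 1]
M⁻¹ · (-84/17, -13/17)ᵀ = (-1, -4)ᵀ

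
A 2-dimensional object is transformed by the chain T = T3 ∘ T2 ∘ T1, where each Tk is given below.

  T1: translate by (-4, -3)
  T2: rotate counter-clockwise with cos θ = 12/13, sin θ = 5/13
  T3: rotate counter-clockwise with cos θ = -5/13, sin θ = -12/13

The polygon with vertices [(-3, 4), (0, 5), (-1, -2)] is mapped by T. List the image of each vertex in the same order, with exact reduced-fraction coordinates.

image vertices: (1, 7), (2, 4), (-5, 5)

T1 translate by (-4, -3): (-3, 4) → (-7, 1); (0, 5) → (-4, 2); (-1, -2) → (-5, -5)
T2 rotate counter-clockwise with cos θ = 12/13, sin θ = 5/13: (-7, 1) → (-89/13, -23/13); (-4, 2) → (-58/13, 4/13); (-5, -5) → (-35/13, -85/13)
T3 rotate counter-clockwise with cos θ = -5/13, sin θ = -12/13: (-89/13, -23/13) → (1, 7); (-58/13, 4/13) → (2, 4); (-35/13, -85/13) → (-5, 5)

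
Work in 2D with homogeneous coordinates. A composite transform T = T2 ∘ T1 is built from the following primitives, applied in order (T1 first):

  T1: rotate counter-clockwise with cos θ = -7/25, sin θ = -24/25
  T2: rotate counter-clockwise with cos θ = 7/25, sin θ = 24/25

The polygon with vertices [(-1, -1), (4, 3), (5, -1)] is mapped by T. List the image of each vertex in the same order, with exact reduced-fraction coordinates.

T1 rotate counter-clockwise with cos θ = -7/25, sin θ = -24/25: (-1, -1) → (-17/25, 31/25); (4, 3) → (44/25, -117/25); (5, -1) → (-59/25, -113/25)
T2 rotate counter-clockwise with cos θ = 7/25, sin θ = 24/25: (-17/25, 31/25) → (-863/625, -191/625); (44/25, -117/25) → (3116/625, 237/625); (-59/25, -113/25) → (2299/625, -2207/625)

image vertices: (-863/625, -191/625), (3116/625, 237/625), (2299/625, -2207/625)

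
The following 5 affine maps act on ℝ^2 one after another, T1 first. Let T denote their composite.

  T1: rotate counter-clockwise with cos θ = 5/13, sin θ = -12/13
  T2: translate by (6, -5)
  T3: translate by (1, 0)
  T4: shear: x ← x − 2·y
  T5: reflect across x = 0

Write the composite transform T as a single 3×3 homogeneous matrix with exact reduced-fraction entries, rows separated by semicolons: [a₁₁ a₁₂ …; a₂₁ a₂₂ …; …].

T1 = [5/13 12/13 0; -12/13 5/13 0; 0 0 1]
T2·T1 = [5/13 12/13 6; -12/13 5/13 -5; 0 0 1]
T3·…·T1 = [5/13 12/13 7; -12/13 5/13 -5; 0 0 1]
T4·…·T1 = [29/13 2/13 17; -12/13 5/13 -5; 0 0 1]
T5·…·T1 = [-29/13 -2/13 -17; -12/13 5/13 -5; 0 0 1]

T = [-29/13 -2/13 -17; -12/13 5/13 -5; 0 0 1]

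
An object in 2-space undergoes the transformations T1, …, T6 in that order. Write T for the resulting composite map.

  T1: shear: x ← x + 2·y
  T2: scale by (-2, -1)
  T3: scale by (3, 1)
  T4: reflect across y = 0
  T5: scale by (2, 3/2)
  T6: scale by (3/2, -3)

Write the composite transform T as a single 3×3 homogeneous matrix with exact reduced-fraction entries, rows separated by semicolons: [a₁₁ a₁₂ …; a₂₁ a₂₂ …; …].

T = [-18 -36 0; 0 -9/2 0; 0 0 1]

T1 = [1 2 0; 0 1 0; 0 0 1]
T2·T1 = [-2 -4 0; 0 -1 0; 0 0 1]
T3·…·T1 = [-6 -12 0; 0 -1 0; 0 0 1]
T4·…·T1 = [-6 -12 0; 0 1 0; 0 0 1]
T5·…·T1 = [-12 -24 0; 0 3/2 0; 0 0 1]
T6·…·T1 = [-18 -36 0; 0 -9/2 0; 0 0 1]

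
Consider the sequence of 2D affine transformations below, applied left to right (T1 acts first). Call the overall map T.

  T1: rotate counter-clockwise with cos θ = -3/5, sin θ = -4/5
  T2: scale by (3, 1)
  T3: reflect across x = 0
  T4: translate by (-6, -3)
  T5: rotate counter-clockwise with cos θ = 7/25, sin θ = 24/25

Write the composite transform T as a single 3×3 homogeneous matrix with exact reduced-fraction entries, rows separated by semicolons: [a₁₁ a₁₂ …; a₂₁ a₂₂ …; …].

T = [159/125 -12/125 6/5; 188/125 -309/125 -33/5; 0 0 1]

T1 = [-3/5 4/5 0; -4/5 -3/5 0; 0 0 1]
T2·T1 = [-9/5 12/5 0; -4/5 -3/5 0; 0 0 1]
T3·…·T1 = [9/5 -12/5 0; -4/5 -3/5 0; 0 0 1]
T4·…·T1 = [9/5 -12/5 -6; -4/5 -3/5 -3; 0 0 1]
T5·…·T1 = [159/125 -12/125 6/5; 188/125 -309/125 -33/5; 0 0 1]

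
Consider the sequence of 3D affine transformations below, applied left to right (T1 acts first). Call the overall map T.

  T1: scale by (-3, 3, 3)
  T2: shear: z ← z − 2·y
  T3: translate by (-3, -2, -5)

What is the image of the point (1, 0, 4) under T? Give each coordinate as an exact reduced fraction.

T1 scale by (-3, 3, 3): (1, 0, 4) → (-3, 0, 12)
T2 shear: z ← z − 2·y: (-3, 0, 12) → (-3, 0, 12)
T3 translate by (-3, -2, -5): (-3, 0, 12) → (-6, -2, 7)

T(p) = (-6, -2, 7)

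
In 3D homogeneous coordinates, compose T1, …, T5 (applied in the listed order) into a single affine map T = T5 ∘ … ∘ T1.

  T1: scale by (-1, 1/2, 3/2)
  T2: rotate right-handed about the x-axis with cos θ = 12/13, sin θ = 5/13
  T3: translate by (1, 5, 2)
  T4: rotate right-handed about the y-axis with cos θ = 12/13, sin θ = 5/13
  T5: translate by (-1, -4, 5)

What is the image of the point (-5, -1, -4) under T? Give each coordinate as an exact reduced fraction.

T1 scale by (-1, 1/2, 3/2): (-5, -1, -4) → (5, -1/2, -6)
T2 rotate right-handed about the x-axis with cos θ = 12/13, sin θ = 5/13: (5, -1/2, -6) → (5, 24/13, -149/26)
T3 translate by (1, 5, 2): (5, 24/13, -149/26) → (6, 89/13, -97/26)
T4 rotate right-handed about the y-axis with cos θ = 12/13, sin θ = 5/13: (6, 89/13, -97/26) → (1387/338, 89/13, -972/169)
T5 translate by (-1, -4, 5): (1387/338, 89/13, -972/169) → (1049/338, 37/13, -127/169)

T(p) = (1049/338, 37/13, -127/169)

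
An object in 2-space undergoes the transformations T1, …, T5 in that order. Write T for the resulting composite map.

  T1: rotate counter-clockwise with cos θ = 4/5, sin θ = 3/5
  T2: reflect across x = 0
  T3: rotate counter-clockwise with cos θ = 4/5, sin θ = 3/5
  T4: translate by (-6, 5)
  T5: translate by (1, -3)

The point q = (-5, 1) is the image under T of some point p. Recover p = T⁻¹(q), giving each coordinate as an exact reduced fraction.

p = (0, -1)

T1 = [4/5 -3/5 0; 3/5 4/5 0; 0 0 1]
T2·T1 = [-4/5 3/5 0; 3/5 4/5 0; 0 0 1]
T3·…·T1 = [-1 0 0; 0 1 0; 0 0 1]
T4·…·T1 = [-1 0 -6; 0 1 5; 0 0 1]
T5·…·T1 = [-1 0 -5; 0 1 2; 0 0 1]
det M = -1; M⁻¹ = [-1 0 -5; 0 1 -2; 0 0 1]
M⁻¹ · (-5, 1)ᵀ = (0, -1)ᵀ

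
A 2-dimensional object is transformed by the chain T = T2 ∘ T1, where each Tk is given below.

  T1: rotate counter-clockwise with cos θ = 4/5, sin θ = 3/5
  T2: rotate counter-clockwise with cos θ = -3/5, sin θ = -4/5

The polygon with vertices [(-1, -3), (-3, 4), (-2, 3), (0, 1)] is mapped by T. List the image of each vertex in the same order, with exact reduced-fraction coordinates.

image vertices: (-3, 1), (4, 3), (3, 2), (1, 0)

T1 rotate counter-clockwise with cos θ = 4/5, sin θ = 3/5: (-1, -3) → (1, -3); (-3, 4) → (-24/5, 7/5); (-2, 3) → (-17/5, 6/5); (0, 1) → (-3/5, 4/5)
T2 rotate counter-clockwise with cos θ = -3/5, sin θ = -4/5: (1, -3) → (-3, 1); (-24/5, 7/5) → (4, 3); (-17/5, 6/5) → (3, 2); (-3/5, 4/5) → (1, 0)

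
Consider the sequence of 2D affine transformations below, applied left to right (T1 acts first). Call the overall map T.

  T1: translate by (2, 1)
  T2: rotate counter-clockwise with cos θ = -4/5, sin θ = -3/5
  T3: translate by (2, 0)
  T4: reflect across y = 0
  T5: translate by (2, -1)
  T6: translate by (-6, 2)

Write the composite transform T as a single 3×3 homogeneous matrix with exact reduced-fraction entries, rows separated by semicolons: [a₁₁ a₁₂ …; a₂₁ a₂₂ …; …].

T1 = [1 0 2; 0 1 1; 0 0 1]
T2·T1 = [-4/5 3/5 -1; -3/5 -4/5 -2; 0 0 1]
T3·…·T1 = [-4/5 3/5 1; -3/5 -4/5 -2; 0 0 1]
T4·…·T1 = [-4/5 3/5 1; 3/5 4/5 2; 0 0 1]
T5·…·T1 = [-4/5 3/5 3; 3/5 4/5 1; 0 0 1]
T6·…·T1 = [-4/5 3/5 -3; 3/5 4/5 3; 0 0 1]

T = [-4/5 3/5 -3; 3/5 4/5 3; 0 0 1]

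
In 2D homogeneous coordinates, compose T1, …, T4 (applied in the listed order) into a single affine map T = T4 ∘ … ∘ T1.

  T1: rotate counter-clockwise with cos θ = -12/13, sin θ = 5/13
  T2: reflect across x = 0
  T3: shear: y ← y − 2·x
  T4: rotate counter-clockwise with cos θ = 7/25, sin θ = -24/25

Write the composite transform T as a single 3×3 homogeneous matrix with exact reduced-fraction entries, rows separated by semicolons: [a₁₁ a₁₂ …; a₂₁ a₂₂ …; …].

T = [-372/325 -493/325 0; -421/325 -274/325 0; 0 0 1]

T1 = [-12/13 -5/13 0; 5/13 -12/13 0; 0 0 1]
T2·T1 = [12/13 5/13 0; 5/13 -12/13 0; 0 0 1]
T3·…·T1 = [12/13 5/13 0; -19/13 -22/13 0; 0 0 1]
T4·…·T1 = [-372/325 -493/325 0; -421/325 -274/325 0; 0 0 1]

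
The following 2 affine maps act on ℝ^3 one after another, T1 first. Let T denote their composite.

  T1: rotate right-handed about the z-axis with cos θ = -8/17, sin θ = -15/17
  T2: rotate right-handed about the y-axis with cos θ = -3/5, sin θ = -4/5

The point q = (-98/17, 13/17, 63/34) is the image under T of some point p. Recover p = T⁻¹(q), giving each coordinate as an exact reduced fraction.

T1 = [-8/17 15/17 0 0; -15/17 -8/17 0 0; 0 0 1 0; 0 0 0 1]
T2·T1 = [24/85 -9/17 -4/5 0; -15/17 -8/17 0 0; -32/85 12/17 -3/5 0; 0 0 0 1]
det M = 1; M⁻¹ = [24/85 -15/17 -32/85 0; -9/17 -8/17 12/17 0; -4/5 0 -3/5 0; 0 0 0 1]
M⁻¹ · (-98/17, 13/17, 63/34)ᵀ = (-3, 4, 7/2)ᵀ

p = (-3, 4, 7/2)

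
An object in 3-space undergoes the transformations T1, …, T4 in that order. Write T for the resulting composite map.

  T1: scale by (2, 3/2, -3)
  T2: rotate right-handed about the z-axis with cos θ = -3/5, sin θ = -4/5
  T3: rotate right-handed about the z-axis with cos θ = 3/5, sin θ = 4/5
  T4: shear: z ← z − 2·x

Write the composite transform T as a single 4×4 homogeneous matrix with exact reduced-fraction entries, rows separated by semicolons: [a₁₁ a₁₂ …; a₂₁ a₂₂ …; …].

T1 = [2 0 0 0; 0 3/2 0 0; 0 0 -3 0; 0 0 0 1]
T2·T1 = [-6/5 6/5 0 0; -8/5 -9/10 0 0; 0 0 -3 0; 0 0 0 1]
T3·…·T1 = [14/25 36/25 0 0; -48/25 21/50 0 0; 0 0 -3 0; 0 0 0 1]
T4·…·T1 = [14/25 36/25 0 0; -48/25 21/50 0 0; -28/25 -72/25 -3 0; 0 0 0 1]

T = [14/25 36/25 0 0; -48/25 21/50 0 0; -28/25 -72/25 -3 0; 0 0 0 1]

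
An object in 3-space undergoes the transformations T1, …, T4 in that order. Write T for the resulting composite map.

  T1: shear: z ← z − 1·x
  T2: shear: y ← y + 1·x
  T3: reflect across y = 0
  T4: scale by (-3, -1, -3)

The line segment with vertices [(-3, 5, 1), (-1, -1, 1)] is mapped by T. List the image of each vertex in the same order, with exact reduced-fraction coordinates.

image vertices: (9, 2, -12), (3, -2, -6)

T1 shear: z ← z − 1·x: (-3, 5, 1) → (-3, 5, 4); (-1, -1, 1) → (-1, -1, 2)
T2 shear: y ← y + 1·x: (-3, 5, 4) → (-3, 2, 4); (-1, -1, 2) → (-1, -2, 2)
T3 reflect across y = 0: (-3, 2, 4) → (-3, -2, 4); (-1, -2, 2) → (-1, 2, 2)
T4 scale by (-3, -1, -3): (-3, -2, 4) → (9, 2, -12); (-1, 2, 2) → (3, -2, -6)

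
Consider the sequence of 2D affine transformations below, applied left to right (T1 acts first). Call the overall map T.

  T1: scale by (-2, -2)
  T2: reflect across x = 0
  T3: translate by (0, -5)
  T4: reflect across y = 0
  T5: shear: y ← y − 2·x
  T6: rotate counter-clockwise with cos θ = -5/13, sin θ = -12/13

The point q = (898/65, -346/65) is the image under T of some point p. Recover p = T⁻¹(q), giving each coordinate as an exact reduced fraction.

T1 = [-2 0 0; 0 -2 0; 0 0 1]
T2·T1 = [2 0 0; 0 -2 0; 0 0 1]
T3·…·T1 = [2 0 0; 0 -2 -5; 0 0 1]
T4·…·T1 = [2 0 0; 0 2 5; 0 0 1]
T5·…·T1 = [2 0 0; -4 2 5; 0 0 1]
T6·…·T1 = [-58/13 24/13 60/13; -4/13 -10/13 -25/13; 0 0 1]
det M = 4; M⁻¹ = [-5/26 -6/13 0; 1/13 -29/26 -5/2; 0 0 1]
M⁻¹ · (898/65, -346/65)ᵀ = (-1/5, 9/2)ᵀ

p = (-1/5, 9/2)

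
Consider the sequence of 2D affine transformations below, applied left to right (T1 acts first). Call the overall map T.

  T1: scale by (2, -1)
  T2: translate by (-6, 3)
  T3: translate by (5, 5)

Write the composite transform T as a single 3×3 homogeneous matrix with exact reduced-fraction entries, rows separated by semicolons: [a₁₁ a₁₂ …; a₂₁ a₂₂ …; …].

T1 = [2 0 0; 0 -1 0; 0 0 1]
T2·T1 = [2 0 -6; 0 -1 3; 0 0 1]
T3·…·T1 = [2 0 -1; 0 -1 8; 0 0 1]

T = [2 0 -1; 0 -1 8; 0 0 1]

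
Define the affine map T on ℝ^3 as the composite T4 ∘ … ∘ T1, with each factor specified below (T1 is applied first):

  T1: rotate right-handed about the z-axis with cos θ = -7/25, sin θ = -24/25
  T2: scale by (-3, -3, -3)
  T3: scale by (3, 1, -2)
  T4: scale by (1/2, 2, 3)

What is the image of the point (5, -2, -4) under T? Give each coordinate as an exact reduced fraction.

T(p) = (747/50, 636/25, -72)

T1 rotate right-handed about the z-axis with cos θ = -7/25, sin θ = -24/25: (5, -2, -4) → (-83/25, -106/25, -4)
T2 scale by (-3, -3, -3): (-83/25, -106/25, -4) → (249/25, 318/25, 12)
T3 scale by (3, 1, -2): (249/25, 318/25, 12) → (747/25, 318/25, -24)
T4 scale by (1/2, 2, 3): (747/25, 318/25, -24) → (747/50, 636/25, -72)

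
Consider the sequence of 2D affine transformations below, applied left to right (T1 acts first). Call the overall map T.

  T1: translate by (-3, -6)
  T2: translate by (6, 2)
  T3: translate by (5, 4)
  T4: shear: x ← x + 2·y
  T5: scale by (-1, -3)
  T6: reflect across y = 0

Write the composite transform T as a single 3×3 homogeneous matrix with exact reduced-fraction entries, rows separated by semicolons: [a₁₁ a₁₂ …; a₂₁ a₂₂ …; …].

T1 = [1 0 -3; 0 1 -6; 0 0 1]
T2·T1 = [1 0 3; 0 1 -4; 0 0 1]
T3·…·T1 = [1 0 8; 0 1 0; 0 0 1]
T4·…·T1 = [1 2 8; 0 1 0; 0 0 1]
T5·…·T1 = [-1 -2 -8; 0 -3 0; 0 0 1]
T6·…·T1 = [-1 -2 -8; 0 3 0; 0 0 1]

T = [-1 -2 -8; 0 3 0; 0 0 1]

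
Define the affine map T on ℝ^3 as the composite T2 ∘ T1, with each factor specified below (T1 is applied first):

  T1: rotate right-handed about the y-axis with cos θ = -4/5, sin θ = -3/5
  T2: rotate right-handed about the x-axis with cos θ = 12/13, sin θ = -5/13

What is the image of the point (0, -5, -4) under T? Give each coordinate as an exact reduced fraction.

T1 rotate right-handed about the y-axis with cos θ = -4/5, sin θ = -3/5: (0, -5, -4) → (12/5, -5, 16/5)
T2 rotate right-handed about the x-axis with cos θ = 12/13, sin θ = -5/13: (12/5, -5, 16/5) → (12/5, -44/13, 317/65)

T(p) = (12/5, -44/13, 317/65)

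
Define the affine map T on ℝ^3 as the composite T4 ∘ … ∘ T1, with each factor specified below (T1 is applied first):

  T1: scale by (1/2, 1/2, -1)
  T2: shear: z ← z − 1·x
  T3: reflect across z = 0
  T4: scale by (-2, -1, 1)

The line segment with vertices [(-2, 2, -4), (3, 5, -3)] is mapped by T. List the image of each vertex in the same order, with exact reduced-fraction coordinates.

T1 scale by (1/2, 1/2, -1): (-2, 2, -4) → (-1, 1, 4); (3, 5, -3) → (3/2, 5/2, 3)
T2 shear: z ← z − 1·x: (-1, 1, 4) → (-1, 1, 5); (3/2, 5/2, 3) → (3/2, 5/2, 3/2)
T3 reflect across z = 0: (-1, 1, 5) → (-1, 1, -5); (3/2, 5/2, 3/2) → (3/2, 5/2, -3/2)
T4 scale by (-2, -1, 1): (-1, 1, -5) → (2, -1, -5); (3/2, 5/2, -3/2) → (-3, -5/2, -3/2)

image vertices: (2, -1, -5), (-3, -5/2, -3/2)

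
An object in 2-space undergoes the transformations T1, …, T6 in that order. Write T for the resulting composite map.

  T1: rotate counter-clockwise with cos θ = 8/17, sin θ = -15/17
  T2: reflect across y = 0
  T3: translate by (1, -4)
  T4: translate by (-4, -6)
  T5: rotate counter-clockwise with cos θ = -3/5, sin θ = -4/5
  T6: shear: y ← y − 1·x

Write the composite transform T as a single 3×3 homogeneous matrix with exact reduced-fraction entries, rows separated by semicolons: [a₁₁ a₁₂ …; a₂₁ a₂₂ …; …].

T = [36/85 -77/85 -31/5; -113/85 41/85 73/5; 0 0 1]

T1 = [8/17 15/17 0; -15/17 8/17 0; 0 0 1]
T2·T1 = [8/17 15/17 0; 15/17 -8/17 0; 0 0 1]
T3·…·T1 = [8/17 15/17 1; 15/17 -8/17 -4; 0 0 1]
T4·…·T1 = [8/17 15/17 -3; 15/17 -8/17 -10; 0 0 1]
T5·…·T1 = [36/85 -77/85 -31/5; -77/85 -36/85 42/5; 0 0 1]
T6·…·T1 = [36/85 -77/85 -31/5; -113/85 41/85 73/5; 0 0 1]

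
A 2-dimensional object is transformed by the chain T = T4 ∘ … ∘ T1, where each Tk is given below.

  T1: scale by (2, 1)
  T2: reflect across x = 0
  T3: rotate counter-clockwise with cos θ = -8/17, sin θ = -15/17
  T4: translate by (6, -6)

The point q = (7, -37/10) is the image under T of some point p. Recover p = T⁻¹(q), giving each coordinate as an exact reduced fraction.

p = (5/4, -1/5)

T1 = [2 0 0; 0 1 0; 0 0 1]
T2·T1 = [-2 0 0; 0 1 0; 0 0 1]
T3·…·T1 = [16/17 15/17 0; 30/17 -8/17 0; 0 0 1]
T4·…·T1 = [16/17 15/17 6; 30/17 -8/17 -6; 0 0 1]
det M = -2; M⁻¹ = [4/17 15/34 21/17; 15/17 -8/17 -138/17; 0 0 1]
M⁻¹ · (7, -37/10)ᵀ = (5/4, -1/5)ᵀ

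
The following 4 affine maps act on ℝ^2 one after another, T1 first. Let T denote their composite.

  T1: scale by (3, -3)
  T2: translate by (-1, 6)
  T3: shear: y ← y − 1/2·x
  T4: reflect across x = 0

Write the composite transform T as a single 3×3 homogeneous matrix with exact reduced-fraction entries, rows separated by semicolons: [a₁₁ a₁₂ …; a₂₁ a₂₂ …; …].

T1 = [3 0 0; 0 -3 0; 0 0 1]
T2·T1 = [3 0 -1; 0 -3 6; 0 0 1]
T3·…·T1 = [3 0 -1; -3/2 -3 13/2; 0 0 1]
T4·…·T1 = [-3 0 1; -3/2 -3 13/2; 0 0 1]

T = [-3 0 1; -3/2 -3 13/2; 0 0 1]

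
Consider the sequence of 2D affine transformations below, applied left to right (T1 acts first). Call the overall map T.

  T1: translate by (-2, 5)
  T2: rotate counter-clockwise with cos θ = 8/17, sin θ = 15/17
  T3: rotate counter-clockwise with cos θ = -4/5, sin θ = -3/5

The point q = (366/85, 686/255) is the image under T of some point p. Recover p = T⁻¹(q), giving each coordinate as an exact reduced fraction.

p = (0, -1/3)

T1 = [1 0 -2; 0 1 5; 0 0 1]
T2·T1 = [8/17 -15/17 -91/17; 15/17 8/17 10/17; 0 0 1]
T3·…·T1 = [13/85 84/85 394/85; -84/85 13/85 233/85; 0 0 1]
det M = 1; M⁻¹ = [13/85 -84/85 2; 84/85 13/85 -5; 0 0 1]
M⁻¹ · (366/85, 686/255)ᵀ = (0, -1/3)ᵀ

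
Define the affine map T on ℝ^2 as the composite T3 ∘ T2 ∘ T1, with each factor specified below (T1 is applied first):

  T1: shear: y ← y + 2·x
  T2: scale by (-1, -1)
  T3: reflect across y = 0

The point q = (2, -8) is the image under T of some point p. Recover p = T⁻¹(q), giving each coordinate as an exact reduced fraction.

p = (-2, -4)

T1 = [1 0 0; 2 1 0; 0 0 1]
T2·T1 = [-1 0 0; -2 -1 0; 0 0 1]
T3·…·T1 = [-1 0 0; 2 1 0; 0 0 1]
det M = -1; M⁻¹ = [-1 0 0; 2 1 0; 0 0 1]
M⁻¹ · (2, -8)ᵀ = (-2, -4)ᵀ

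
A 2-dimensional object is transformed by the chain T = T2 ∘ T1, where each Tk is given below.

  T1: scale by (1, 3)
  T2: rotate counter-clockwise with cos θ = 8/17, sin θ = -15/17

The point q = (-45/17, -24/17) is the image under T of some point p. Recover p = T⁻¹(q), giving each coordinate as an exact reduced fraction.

p = (0, -1)

T1 = [1 0 0; 0 3 0; 0 0 1]
T2·T1 = [8/17 45/17 0; -15/17 24/17 0; 0 0 1]
det M = 3; M⁻¹ = [8/17 -15/17 0; 5/17 8/51 0; 0 0 1]
M⁻¹ · (-45/17, -24/17)ᵀ = (0, -1)ᵀ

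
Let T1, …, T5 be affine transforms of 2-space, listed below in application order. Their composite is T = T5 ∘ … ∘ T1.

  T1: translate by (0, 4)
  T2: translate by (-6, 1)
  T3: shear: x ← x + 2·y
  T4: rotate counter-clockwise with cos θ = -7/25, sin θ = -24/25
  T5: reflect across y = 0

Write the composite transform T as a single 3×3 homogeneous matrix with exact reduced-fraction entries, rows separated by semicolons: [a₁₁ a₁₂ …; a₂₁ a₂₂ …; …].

T1 = [1 0 0; 0 1 4; 0 0 1]
T2·T1 = [1 0 -6; 0 1 5; 0 0 1]
T3·…·T1 = [1 2 4; 0 1 5; 0 0 1]
T4·…·T1 = [-7/25 2/5 92/25; -24/25 -11/5 -131/25; 0 0 1]
T5·…·T1 = [-7/25 2/5 92/25; 24/25 11/5 131/25; 0 0 1]

T = [-7/25 2/5 92/25; 24/25 11/5 131/25; 0 0 1]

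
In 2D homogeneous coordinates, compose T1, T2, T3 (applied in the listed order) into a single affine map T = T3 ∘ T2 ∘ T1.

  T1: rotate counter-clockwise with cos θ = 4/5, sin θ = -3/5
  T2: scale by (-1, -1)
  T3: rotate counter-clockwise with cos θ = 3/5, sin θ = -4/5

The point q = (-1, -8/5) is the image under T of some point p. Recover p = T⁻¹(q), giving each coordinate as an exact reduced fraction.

T1 = [4/5 3/5 0; -3/5 4/5 0; 0 0 1]
T2·T1 = [-4/5 -3/5 0; 3/5 -4/5 0; 0 0 1]
T3·…·T1 = [0 -1 0; 1 0 0; 0 0 1]
det M = 1; M⁻¹ = [0 1 0; -1 0 0; 0 0 1]
M⁻¹ · (-1, -8/5)ᵀ = (-8/5, 1)ᵀ

p = (-8/5, 1)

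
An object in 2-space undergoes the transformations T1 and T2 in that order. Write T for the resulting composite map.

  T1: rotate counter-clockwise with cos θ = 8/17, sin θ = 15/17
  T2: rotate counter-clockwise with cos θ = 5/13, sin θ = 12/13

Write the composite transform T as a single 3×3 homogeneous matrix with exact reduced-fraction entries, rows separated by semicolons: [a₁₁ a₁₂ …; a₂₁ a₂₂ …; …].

T = [-140/221 -171/221 0; 171/221 -140/221 0; 0 0 1]

T1 = [8/17 -15/17 0; 15/17 8/17 0; 0 0 1]
T2·T1 = [-140/221 -171/221 0; 171/221 -140/221 0; 0 0 1]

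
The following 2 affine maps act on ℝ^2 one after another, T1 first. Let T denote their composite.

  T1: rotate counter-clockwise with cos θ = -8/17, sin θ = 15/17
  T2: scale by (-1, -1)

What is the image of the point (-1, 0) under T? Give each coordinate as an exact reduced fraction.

T(p) = (-8/17, 15/17)

T1 rotate counter-clockwise with cos θ = -8/17, sin θ = 15/17: (-1, 0) → (8/17, -15/17)
T2 scale by (-1, -1): (8/17, -15/17) → (-8/17, 15/17)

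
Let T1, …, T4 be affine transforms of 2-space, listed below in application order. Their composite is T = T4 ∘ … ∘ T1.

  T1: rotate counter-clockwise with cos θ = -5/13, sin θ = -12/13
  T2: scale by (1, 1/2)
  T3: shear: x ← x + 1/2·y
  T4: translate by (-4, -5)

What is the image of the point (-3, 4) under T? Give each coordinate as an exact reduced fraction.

T1 rotate counter-clockwise with cos θ = -5/13, sin θ = -12/13: (-3, 4) → (63/13, 16/13)
T2 scale by (1, 1/2): (63/13, 16/13) → (63/13, 8/13)
T3 shear: x ← x + 1/2·y: (63/13, 8/13) → (67/13, 8/13)
T4 translate by (-4, -5): (67/13, 8/13) → (15/13, -57/13)

T(p) = (15/13, -57/13)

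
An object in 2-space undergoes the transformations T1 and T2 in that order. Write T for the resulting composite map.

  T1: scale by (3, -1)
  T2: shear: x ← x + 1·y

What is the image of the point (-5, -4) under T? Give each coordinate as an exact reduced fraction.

T(p) = (-11, 4)

T1 scale by (3, -1): (-5, -4) → (-15, 4)
T2 shear: x ← x + 1·y: (-15, 4) → (-11, 4)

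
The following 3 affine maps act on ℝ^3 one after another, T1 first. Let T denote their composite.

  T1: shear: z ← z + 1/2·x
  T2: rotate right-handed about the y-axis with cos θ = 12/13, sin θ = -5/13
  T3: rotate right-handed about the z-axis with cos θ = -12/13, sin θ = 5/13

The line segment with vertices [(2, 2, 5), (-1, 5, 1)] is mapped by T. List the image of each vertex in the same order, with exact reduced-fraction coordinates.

T1 shear: z ← z + 1/2·x: (2, 2, 5) → (2, 2, 6); (-1, 5, 1) → (-1, 5, 1/2)
T2 rotate right-handed about the y-axis with cos θ = 12/13, sin θ = -5/13: (2, 2, 6) → (-6/13, 2, 82/13); (-1, 5, 1/2) → (-29/26, 5, 1/13)
T3 rotate right-handed about the z-axis with cos θ = -12/13, sin θ = 5/13: (-6/13, 2, 82/13) → (-58/169, -342/169, 82/13); (-29/26, 5, 1/13) → (-151/169, -1705/338, 1/13)

image vertices: (-58/169, -342/169, 82/13), (-151/169, -1705/338, 1/13)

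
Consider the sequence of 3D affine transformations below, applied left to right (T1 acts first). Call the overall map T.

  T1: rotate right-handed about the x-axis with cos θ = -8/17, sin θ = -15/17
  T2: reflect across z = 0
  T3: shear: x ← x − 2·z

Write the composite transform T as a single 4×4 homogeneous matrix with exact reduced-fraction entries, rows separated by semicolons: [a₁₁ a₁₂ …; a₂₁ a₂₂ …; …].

T1 = [1 0 0 0; 0 -8/17 15/17 0; 0 -15/17 -8/17 0; 0 0 0 1]
T2·T1 = [1 0 0 0; 0 -8/17 15/17 0; 0 15/17 8/17 0; 0 0 0 1]
T3·…·T1 = [1 -30/17 -16/17 0; 0 -8/17 15/17 0; 0 15/17 8/17 0; 0 0 0 1]

T = [1 -30/17 -16/17 0; 0 -8/17 15/17 0; 0 15/17 8/17 0; 0 0 0 1]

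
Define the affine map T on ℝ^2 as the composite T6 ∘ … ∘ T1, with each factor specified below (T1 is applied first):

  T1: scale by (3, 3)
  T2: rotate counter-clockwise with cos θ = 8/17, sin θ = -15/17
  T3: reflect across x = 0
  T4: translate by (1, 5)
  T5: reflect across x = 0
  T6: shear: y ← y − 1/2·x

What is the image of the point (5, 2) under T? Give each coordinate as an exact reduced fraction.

T(p) = (193/17, -377/34)

T1 scale by (3, 3): (5, 2) → (15, 6)
T2 rotate counter-clockwise with cos θ = 8/17, sin θ = -15/17: (15, 6) → (210/17, -177/17)
T3 reflect across x = 0: (210/17, -177/17) → (-210/17, -177/17)
T4 translate by (1, 5): (-210/17, -177/17) → (-193/17, -92/17)
T5 reflect across x = 0: (-193/17, -92/17) → (193/17, -92/17)
T6 shear: y ← y − 1/2·x: (193/17, -92/17) → (193/17, -377/34)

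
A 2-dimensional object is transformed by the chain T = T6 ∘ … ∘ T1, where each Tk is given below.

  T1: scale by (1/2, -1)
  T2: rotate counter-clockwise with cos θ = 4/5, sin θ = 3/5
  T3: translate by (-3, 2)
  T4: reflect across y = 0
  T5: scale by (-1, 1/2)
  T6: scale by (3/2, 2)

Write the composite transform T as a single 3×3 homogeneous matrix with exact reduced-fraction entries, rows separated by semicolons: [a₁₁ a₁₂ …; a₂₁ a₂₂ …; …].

T = [-3/5 -9/10 9/2; -3/10 4/5 -2; 0 0 1]

T1 = [1/2 0 0; 0 -1 0; 0 0 1]
T2·T1 = [2/5 3/5 0; 3/10 -4/5 0; 0 0 1]
T3·…·T1 = [2/5 3/5 -3; 3/10 -4/5 2; 0 0 1]
T4·…·T1 = [2/5 3/5 -3; -3/10 4/5 -2; 0 0 1]
T5·…·T1 = [-2/5 -3/5 3; -3/20 2/5 -1; 0 0 1]
T6·…·T1 = [-3/5 -9/10 9/2; -3/10 4/5 -2; 0 0 1]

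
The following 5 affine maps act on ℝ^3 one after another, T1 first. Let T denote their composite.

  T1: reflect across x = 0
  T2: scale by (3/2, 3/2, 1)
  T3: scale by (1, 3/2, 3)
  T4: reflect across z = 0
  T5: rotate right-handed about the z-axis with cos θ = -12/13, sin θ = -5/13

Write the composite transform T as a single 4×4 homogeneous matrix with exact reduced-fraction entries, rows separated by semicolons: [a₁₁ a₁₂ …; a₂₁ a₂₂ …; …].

T1 = [-1 0 0 0; 0 1 0 0; 0 0 1 0; 0 0 0 1]
T2·T1 = [-3/2 0 0 0; 0 3/2 0 0; 0 0 1 0; 0 0 0 1]
T3·…·T1 = [-3/2 0 0 0; 0 9/4 0 0; 0 0 3 0; 0 0 0 1]
T4·…·T1 = [-3/2 0 0 0; 0 9/4 0 0; 0 0 -3 0; 0 0 0 1]
T5·…·T1 = [18/13 45/52 0 0; 15/26 -27/13 0 0; 0 0 -3 0; 0 0 0 1]

T = [18/13 45/52 0 0; 15/26 -27/13 0 0; 0 0 -3 0; 0 0 0 1]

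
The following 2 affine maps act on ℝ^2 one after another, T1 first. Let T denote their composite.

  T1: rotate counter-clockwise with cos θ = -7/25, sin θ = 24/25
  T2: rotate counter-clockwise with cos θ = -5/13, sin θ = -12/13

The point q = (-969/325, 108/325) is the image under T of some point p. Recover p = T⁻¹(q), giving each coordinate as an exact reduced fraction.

T1 = [-7/25 -24/25 0; 24/25 -7/25 0; 0 0 1]
T2·T1 = [323/325 36/325 0; -36/325 323/325 0; 0 0 1]
det M = 1; M⁻¹ = [323/325 -36/325 0; 36/325 323/325 0; 0 0 1]
M⁻¹ · (-969/325, 108/325)ᵀ = (-3, 0)ᵀ

p = (-3, 0)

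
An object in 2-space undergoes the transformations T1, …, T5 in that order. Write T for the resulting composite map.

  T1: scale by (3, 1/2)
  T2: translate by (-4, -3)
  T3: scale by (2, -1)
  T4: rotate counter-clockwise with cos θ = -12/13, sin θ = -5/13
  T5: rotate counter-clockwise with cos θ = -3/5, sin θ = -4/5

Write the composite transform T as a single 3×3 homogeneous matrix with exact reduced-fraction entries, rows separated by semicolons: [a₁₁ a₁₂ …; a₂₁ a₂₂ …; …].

T = [96/65 63/130 -317/65; 378/65 -8/65 -456/65; 0 0 1]

T1 = [3 0 0; 0 1/2 0; 0 0 1]
T2·T1 = [3 0 -4; 0 1/2 -3; 0 0 1]
T3·…·T1 = [6 0 -8; 0 -1/2 3; 0 0 1]
T4·…·T1 = [-72/13 -5/26 111/13; -30/13 6/13 4/13; 0 0 1]
T5·…·T1 = [96/65 63/130 -317/65; 378/65 -8/65 -456/65; 0 0 1]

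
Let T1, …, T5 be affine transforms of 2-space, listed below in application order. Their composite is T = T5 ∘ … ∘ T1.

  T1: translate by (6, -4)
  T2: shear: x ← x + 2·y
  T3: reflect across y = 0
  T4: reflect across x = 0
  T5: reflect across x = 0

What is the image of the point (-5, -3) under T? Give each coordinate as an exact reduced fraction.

T(p) = (-13, 7)

T1 translate by (6, -4): (-5, -3) → (1, -7)
T2 shear: x ← x + 2·y: (1, -7) → (-13, -7)
T3 reflect across y = 0: (-13, -7) → (-13, 7)
T4 reflect across x = 0: (-13, 7) → (13, 7)
T5 reflect across x = 0: (13, 7) → (-13, 7)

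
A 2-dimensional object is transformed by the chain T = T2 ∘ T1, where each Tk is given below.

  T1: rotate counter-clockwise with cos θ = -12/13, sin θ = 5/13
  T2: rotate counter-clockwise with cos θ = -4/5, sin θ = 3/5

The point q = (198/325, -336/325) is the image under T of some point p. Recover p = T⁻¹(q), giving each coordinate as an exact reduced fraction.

T1 = [-12/13 -5/13 0; 5/13 -12/13 0; 0 0 1]
T2·T1 = [33/65 56/65 0; -56/65 33/65 0; 0 0 1]
det M = 1; M⁻¹ = [33/65 -56/65 0; 56/65 33/65 0; 0 0 1]
M⁻¹ · (198/325, -336/325)ᵀ = (6/5, 0)ᵀ

p = (6/5, 0)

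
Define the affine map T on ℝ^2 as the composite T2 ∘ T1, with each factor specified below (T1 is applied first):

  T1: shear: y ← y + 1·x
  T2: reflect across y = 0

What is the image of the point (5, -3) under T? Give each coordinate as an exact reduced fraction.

T1 shear: y ← y + 1·x: (5, -3) → (5, 2)
T2 reflect across y = 0: (5, 2) → (5, -2)

T(p) = (5, -2)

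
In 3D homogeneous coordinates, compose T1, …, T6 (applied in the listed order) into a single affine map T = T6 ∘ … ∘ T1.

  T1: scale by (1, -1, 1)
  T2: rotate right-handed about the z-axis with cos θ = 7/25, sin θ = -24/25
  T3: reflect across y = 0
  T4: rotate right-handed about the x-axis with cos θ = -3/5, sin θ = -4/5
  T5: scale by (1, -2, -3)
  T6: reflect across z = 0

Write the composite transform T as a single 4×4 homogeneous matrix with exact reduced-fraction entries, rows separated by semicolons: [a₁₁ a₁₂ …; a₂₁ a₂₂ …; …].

T1 = [1 0 0 0; 0 -1 0 0; 0 0 1 0; 0 0 0 1]
T2·T1 = [7/25 -24/25 0 0; -24/25 -7/25 0 0; 0 0 1 0; 0 0 0 1]
T3·…·T1 = [7/25 -24/25 0 0; 24/25 7/25 0 0; 0 0 1 0; 0 0 0 1]
T4·…·T1 = [7/25 -24/25 0 0; -72/125 -21/125 4/5 0; -96/125 -28/125 -3/5 0; 0 0 0 1]
T5·…·T1 = [7/25 -24/25 0 0; 144/125 42/125 -8/5 0; 288/125 84/125 9/5 0; 0 0 0 1]
T6·…·T1 = [7/25 -24/25 0 0; 144/125 42/125 -8/5 0; -288/125 -84/125 -9/5 0; 0 0 0 1]

T = [7/25 -24/25 0 0; 144/125 42/125 -8/5 0; -288/125 -84/125 -9/5 0; 0 0 0 1]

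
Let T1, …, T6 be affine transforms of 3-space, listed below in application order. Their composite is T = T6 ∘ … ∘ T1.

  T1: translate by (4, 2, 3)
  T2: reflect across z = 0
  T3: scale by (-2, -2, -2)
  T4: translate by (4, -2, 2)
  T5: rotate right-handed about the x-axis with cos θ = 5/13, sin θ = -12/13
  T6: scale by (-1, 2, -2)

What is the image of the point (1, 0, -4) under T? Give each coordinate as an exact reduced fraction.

T1 translate by (4, 2, 3): (1, 0, -4) → (5, 2, -1)
T2 reflect across z = 0: (5, 2, -1) → (5, 2, 1)
T3 scale by (-2, -2, -2): (5, 2, 1) → (-10, -4, -2)
T4 translate by (4, -2, 2): (-10, -4, -2) → (-6, -6, 0)
T5 rotate right-handed about the x-axis with cos θ = 5/13, sin θ = -12/13: (-6, -6, 0) → (-6, -30/13, 72/13)
T6 scale by (-1, 2, -2): (-6, -30/13, 72/13) → (6, -60/13, -144/13)

T(p) = (6, -60/13, -144/13)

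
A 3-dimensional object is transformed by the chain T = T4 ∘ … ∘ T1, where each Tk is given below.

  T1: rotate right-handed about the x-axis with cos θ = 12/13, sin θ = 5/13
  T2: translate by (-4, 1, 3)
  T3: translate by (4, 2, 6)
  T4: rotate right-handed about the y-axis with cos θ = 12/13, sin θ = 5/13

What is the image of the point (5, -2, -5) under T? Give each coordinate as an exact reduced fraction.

T(p) = (1015/169, 40/13, 239/169)

T1 rotate right-handed about the x-axis with cos θ = 12/13, sin θ = 5/13: (5, -2, -5) → (5, 1/13, -70/13)
T2 translate by (-4, 1, 3): (5, 1/13, -70/13) → (1, 14/13, -31/13)
T3 translate by (4, 2, 6): (1, 14/13, -31/13) → (5, 40/13, 47/13)
T4 rotate right-handed about the y-axis with cos θ = 12/13, sin θ = 5/13: (5, 40/13, 47/13) → (1015/169, 40/13, 239/169)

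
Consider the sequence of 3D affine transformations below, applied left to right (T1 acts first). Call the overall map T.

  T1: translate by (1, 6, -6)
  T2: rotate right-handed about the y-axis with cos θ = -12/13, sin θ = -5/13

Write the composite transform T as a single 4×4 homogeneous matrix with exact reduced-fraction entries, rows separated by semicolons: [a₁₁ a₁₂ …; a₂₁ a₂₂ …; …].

T1 = [1 0 0 1; 0 1 0 6; 0 0 1 -6; 0 0 0 1]
T2·T1 = [-12/13 0 -5/13 18/13; 0 1 0 6; 5/13 0 -12/13 77/13; 0 0 0 1]

T = [-12/13 0 -5/13 18/13; 0 1 0 6; 5/13 0 -12/13 77/13; 0 0 0 1]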